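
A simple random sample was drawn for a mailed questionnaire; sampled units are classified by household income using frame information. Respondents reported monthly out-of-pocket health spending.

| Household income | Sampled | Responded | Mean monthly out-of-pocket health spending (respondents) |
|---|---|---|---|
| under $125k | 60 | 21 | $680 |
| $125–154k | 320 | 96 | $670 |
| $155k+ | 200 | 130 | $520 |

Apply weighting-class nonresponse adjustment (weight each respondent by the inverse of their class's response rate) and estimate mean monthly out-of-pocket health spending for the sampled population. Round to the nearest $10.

$620

Response rates by class: under $125k 21/60 = 35%, $125–154k 96/320 = 30%, $155k+ 130/200 = 65%.
Each respondent's weight = sampled/responded in their class; summing within a class gives n_sampled, so:
  under $125k: 60 × 680 = 40,800
  $125–154k: 320 × 670 = 214,400
  $155k+: 200 × 520 = 104,000
Adjusted estimate = 359,200 / 580 = 619.31 → $620.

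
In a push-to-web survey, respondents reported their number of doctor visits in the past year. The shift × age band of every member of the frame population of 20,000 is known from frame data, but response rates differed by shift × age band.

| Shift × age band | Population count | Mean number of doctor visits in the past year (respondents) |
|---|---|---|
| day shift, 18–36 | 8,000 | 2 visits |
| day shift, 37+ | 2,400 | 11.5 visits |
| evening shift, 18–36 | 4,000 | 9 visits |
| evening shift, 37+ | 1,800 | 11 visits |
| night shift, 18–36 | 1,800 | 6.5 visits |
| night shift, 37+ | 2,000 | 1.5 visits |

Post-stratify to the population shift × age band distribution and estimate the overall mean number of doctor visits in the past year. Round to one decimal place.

5.7

Post-stratification weights by population share, not respondent share:
  day shift, 18–36: (8,000/20,000) × 2 = 0.8
  day shift, 37+: (2,400/20,000) × 11.5 = 1.38
  evening shift, 18–36: (4,000/20,000) × 9 = 1.8
  evening shift, 37+: (1,800/20,000) × 11 = 0.99
  night shift, 18–36: (1,800/20,000) × 6.5 = 0.585
  night shift, 37+: (2,000/20,000) × 1.5 = 0.15
Post-stratified estimate = 5.705 → 5.7.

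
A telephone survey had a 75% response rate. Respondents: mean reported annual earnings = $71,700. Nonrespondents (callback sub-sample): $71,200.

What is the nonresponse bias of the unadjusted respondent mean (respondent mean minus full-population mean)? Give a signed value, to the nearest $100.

+$100

Nonresponse fraction = 1 − 0.75 = 0.25.
Bias = (nonresponse fraction) × (respondent mean − nonrespondent mean)
     = 0.25 × (71,700 − 71,200) = 0.25 × 500 = 125.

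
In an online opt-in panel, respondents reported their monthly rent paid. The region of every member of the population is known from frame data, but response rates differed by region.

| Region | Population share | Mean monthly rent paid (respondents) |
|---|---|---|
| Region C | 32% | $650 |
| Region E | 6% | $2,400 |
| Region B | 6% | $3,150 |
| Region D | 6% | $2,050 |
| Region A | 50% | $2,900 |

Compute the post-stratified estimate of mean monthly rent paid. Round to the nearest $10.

Post-stratification weights by population share, not respondent share:
  Region C: 0.32 × 650 = 208
  Region E: 0.06 × 2400 = 144
  Region B: 0.06 × 3150 = 189
  Region D: 0.06 × 2050 = 123
  Region A: 0.5 × 2900 = 1450
Post-stratified estimate = 2114 → $2,110.

$2,110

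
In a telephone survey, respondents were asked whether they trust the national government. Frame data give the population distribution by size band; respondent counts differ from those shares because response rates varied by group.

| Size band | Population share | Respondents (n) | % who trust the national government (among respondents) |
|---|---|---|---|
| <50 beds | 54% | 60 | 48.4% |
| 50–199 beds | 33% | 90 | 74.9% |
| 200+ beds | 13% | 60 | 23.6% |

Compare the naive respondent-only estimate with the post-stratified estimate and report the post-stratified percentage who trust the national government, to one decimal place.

Naive respondent-only estimate (weights = respondent counts):
  (60/210)×48.4 + (90/210)×74.9 + (60/210)×23.6 = 52.6714%
Post-stratified estimate weights by population shares:
  0.54×48.4 + 0.33×74.9 + 0.13×23.6 = 53.921%

53.9%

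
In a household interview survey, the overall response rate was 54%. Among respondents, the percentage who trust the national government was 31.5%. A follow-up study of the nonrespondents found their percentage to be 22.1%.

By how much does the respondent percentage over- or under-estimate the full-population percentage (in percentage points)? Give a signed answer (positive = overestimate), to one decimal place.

Nonresponse fraction = 1 − 0.54 = 0.46.
Bias = (nonresponse fraction) × (respondent percentage − nonrespondent percentage)
     = 0.46 × (31.5 − 22.1) = 0.46 × 9.4 = 4.324.

+4.3 percentage points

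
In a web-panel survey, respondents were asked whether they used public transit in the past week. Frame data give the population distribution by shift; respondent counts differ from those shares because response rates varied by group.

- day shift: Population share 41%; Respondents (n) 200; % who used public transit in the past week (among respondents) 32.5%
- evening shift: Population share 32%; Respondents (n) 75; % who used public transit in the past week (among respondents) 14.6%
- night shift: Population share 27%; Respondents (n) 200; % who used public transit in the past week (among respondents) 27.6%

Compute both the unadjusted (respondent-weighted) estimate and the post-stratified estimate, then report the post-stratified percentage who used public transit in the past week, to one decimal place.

25.4%

Without adjustment, the pooled respondent share is:
  (200/475)×32.5 + (75/475)×14.6 + (200/475)×27.6 = 27.6105%
Post-stratified estimate weights by population shares:
  0.41×32.5 + 0.32×14.6 + 0.27×27.6 = 25.449%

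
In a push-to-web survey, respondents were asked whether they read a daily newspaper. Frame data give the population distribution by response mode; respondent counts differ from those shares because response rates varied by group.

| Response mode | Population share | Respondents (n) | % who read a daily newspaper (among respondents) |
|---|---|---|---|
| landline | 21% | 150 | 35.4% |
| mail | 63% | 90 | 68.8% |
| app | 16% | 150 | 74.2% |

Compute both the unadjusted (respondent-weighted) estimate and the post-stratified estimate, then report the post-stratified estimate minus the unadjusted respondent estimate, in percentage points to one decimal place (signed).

Unadjusted (pooled respondent) estimate weights by respondent counts:
  (150/390)×35.4 + (90/390)×68.8 + (150/390)×74.2 = 58.0308%
Post-stratified estimate weights by population shares:
  0.21×35.4 + 0.63×68.8 + 0.16×74.2 = 62.65%
Difference = 62.65 − 58.0308 = 4.6192 pp.

+4.6 percentage points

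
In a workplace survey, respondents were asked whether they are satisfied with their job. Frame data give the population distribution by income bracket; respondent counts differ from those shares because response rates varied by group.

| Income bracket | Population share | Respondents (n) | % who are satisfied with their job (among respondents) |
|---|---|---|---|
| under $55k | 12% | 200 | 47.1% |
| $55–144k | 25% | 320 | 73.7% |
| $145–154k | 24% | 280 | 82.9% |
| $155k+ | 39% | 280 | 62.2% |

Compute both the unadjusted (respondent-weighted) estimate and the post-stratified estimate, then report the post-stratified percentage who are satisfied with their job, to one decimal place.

Naive respondent-only estimate (weights = respondent counts):
  (200/1080)×47.1 + (320/1080)×73.7 + (280/1080)×82.9 + (280/1080)×62.2 = 68.1778%
Post-stratified estimate weights by population shares:
  0.12×47.1 + 0.25×73.7 + 0.24×82.9 + 0.39×62.2 = 68.231%

68.2%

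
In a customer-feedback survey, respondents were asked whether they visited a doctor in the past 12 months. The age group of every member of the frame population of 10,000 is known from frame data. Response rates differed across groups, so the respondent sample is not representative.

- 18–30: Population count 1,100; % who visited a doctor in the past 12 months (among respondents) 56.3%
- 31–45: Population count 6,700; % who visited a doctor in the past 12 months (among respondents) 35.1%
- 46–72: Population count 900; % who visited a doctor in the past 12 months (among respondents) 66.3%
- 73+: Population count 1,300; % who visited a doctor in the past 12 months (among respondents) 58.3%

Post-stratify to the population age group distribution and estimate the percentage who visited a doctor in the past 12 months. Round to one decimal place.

43.3%

Weight each group's respondent value by its population share:
  18–30: (1,100/10,000) × 56.3 = 6.193
  31–45: (6,700/10,000) × 35.1 = 23.517
  46–72: (900/10,000) × 66.3 = 5.967
  73+: (1,300/10,000) × 58.3 = 7.579
Post-stratified estimate = 43.256 → 43.3%.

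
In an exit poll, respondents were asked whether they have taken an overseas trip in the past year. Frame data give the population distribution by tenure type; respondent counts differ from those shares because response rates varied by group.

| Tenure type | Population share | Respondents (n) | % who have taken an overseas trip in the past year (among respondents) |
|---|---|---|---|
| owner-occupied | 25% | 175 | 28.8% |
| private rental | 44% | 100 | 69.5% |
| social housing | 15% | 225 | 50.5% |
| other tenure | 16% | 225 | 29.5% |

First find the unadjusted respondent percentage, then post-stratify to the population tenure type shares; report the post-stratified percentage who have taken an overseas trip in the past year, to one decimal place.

Unadjusted (pooled respondent) estimate weights by respondent counts:
  (175/725)×28.8 + (100/725)×69.5 + (225/725)×50.5 + (225/725)×29.5 = 41.3655%
Reweighting by population tenure type shares:
  0.25×28.8 + 0.44×69.5 + 0.15×50.5 + 0.16×29.5 = 50.075%

50.1%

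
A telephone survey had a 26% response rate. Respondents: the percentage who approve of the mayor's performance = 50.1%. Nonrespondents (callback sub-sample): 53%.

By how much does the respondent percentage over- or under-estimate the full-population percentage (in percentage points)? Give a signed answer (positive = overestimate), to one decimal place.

-2.1 percentage points

Nonresponse fraction = 1 − 0.26 = 0.74.
Bias = (nonresponse fraction) × (respondent percentage − nonrespondent percentage)
     = 0.74 × (50.1 − 53) = 0.74 × -2.9 = -2.146.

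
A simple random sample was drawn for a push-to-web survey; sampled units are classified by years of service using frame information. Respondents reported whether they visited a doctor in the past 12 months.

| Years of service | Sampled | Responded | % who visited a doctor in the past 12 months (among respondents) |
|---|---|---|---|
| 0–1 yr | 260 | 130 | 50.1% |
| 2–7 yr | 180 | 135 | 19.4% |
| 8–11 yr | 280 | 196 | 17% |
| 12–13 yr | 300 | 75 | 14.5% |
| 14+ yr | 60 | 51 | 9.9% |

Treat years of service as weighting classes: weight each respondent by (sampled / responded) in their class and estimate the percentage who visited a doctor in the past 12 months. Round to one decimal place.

24.3%

Class response rates: 0–1 yr 130/260 = 50%, 2–7 yr 135/180 = 75%, 8–11 yr 196/280 = 70%, 12–13 yr 75/300 = 25%, 14+ yr 51/60 = 85%.
Inverse-response-rate weighting restores each class to its sampled count, so class totals weight by n_sampled:
  0–1 yr: 260 × 50.1 = 13,026
  2–7 yr: 180 × 19.4 = 3492
  8–11 yr: 280 × 17 = 4760
  12–13 yr: 300 × 14.5 = 4350
  14+ yr: 60 × 9.9 = 594
Adjusted estimate = 26,222 / 1,080 = 24.2796 → 24.3%.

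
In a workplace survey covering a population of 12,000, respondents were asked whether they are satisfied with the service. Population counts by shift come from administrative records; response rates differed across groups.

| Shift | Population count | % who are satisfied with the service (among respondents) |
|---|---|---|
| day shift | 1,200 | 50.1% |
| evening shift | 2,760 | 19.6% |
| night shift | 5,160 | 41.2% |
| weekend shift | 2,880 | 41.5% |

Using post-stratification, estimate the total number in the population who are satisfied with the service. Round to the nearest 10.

Each cell contributes its population count × the respondent rate:
  day shift: 1,200 × 50.1% = 601.2
  evening shift: 2,760 × 19.6% = 540.96
  night shift: 5,160 × 41.2% = 2125.92
  weekend shift: 2,880 × 41.5% = 1195.2
Estimated total = 4463.28 → 4,460.

4,460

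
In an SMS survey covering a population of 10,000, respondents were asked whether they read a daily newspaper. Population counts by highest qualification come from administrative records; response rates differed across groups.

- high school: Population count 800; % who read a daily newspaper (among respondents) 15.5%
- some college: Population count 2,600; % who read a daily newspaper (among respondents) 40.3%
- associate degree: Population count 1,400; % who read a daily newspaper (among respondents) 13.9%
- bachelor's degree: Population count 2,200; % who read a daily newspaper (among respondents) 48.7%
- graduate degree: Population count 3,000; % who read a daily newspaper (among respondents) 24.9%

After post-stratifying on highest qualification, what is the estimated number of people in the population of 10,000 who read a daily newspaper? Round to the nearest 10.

3,180

Each cell contributes its population count × the respondent rate:
  high school: 800 × 15.5% = 124
  some college: 2,600 × 40.3% = 1047.8
  associate degree: 1,400 × 13.9% = 194.6
  bachelor's degree: 2,200 × 48.7% = 1071.4
  graduate degree: 3,000 × 24.9% = 747
Estimated total = 3184.8 → 3,180.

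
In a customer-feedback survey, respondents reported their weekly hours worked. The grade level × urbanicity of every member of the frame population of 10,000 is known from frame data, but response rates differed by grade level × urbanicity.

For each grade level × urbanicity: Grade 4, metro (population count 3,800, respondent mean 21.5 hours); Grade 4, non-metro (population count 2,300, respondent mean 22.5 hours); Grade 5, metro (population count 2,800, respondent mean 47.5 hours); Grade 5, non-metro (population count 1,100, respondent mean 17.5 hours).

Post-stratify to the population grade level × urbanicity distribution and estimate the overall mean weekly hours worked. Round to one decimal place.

Post-stratification weights by population share, not respondent share:
  Grade 4, metro: (3,800/10,000) × 21.5 = 8.17
  Grade 4, non-metro: (2,300/10,000) × 22.5 = 5.175
  Grade 5, metro: (2,800/10,000) × 47.5 = 13.3
  Grade 5, non-metro: (1,100/10,000) × 17.5 = 1.925
Post-stratified estimate = 28.57 → 28.6.

28.6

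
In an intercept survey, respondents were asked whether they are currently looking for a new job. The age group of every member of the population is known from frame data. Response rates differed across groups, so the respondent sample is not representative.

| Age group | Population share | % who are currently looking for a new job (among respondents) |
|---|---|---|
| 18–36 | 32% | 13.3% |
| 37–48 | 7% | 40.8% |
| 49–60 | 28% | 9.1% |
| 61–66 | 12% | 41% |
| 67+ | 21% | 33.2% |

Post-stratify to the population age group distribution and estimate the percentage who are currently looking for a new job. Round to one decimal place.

Reweight to the known age group distribution:
  18–36: 0.32 × 13.3 = 4.256
  37–48: 0.07 × 40.8 = 2.856
  49–60: 0.28 × 9.1 = 2.548
  61–66: 0.12 × 41 = 4.92
  67+: 0.21 × 33.2 = 6.972
Post-stratified estimate = 21.552 → 21.6%.

21.6%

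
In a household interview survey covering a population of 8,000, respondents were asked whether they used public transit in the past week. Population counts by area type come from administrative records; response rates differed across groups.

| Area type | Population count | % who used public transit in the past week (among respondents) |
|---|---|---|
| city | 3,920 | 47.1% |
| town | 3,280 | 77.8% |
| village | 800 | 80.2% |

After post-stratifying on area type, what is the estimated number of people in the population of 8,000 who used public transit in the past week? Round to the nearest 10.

5,040

Apply each group's respondent rate to its population count:
  city: 3,920 × 47.1% = 1846.32
  town: 3,280 × 77.8% = 2551.84
  village: 800 × 80.2% = 641.6
Estimated total = 5039.76 → 5,040.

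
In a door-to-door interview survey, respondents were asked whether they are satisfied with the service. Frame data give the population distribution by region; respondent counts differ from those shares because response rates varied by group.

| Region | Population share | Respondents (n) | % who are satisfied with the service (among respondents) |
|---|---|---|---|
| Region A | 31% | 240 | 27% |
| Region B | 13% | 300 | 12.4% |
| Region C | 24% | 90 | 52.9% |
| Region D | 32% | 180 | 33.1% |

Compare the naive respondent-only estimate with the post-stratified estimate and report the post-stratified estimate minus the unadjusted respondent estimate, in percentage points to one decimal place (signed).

+7.4 percentage points

Without adjustment, the pooled respondent share is:
  (240/810)×27 + (300/810)×12.4 + (90/810)×52.9 + (180/810)×33.1 = 25.8259%
Reweighting by population region shares:
  0.31×27 + 0.13×12.4 + 0.24×52.9 + 0.32×33.1 = 33.27%
Difference = 33.27 − 25.8259 = 7.4441 pp.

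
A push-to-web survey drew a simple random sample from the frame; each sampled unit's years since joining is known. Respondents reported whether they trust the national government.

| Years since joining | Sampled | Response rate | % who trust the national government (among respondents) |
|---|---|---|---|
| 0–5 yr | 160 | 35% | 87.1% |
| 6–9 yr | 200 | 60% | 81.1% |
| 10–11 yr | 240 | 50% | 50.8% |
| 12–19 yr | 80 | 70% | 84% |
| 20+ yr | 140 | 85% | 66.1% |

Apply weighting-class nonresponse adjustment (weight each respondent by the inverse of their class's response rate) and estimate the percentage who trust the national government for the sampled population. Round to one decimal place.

Inverse-response-rate weighting restores each class to its sampled count, so class totals weight by n_sampled:
  0–5 yr: 160 × 87.1 = 13,936
  6–9 yr: 200 × 81.1 = 16220
  10–11 yr: 240 × 50.8 = 12,192
  12–19 yr: 80 × 84 = 6720
  20+ yr: 140 × 66.1 = 9254
Adjusted estimate = 58,322 / 820 = 71.1244 → 71.1%.

71.1%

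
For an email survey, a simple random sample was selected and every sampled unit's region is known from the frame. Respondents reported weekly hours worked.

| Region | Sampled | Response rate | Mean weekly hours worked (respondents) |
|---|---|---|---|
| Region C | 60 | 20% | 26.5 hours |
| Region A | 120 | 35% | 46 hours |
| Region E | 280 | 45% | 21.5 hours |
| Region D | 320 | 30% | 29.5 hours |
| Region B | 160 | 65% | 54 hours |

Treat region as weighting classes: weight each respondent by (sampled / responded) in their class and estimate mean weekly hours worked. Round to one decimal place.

33.2

Weighting each respondent by the inverse class response rate inflates each class back to its sampled size, so the class weight is n_sampled:
  Region C: 60 × 26.5 = 1590
  Region A: 120 × 46 = 5520
  Region E: 280 × 21.5 = 6020
  Region D: 320 × 29.5 = 9440
  Region B: 160 × 54 = 8640
Adjusted estimate = 31,210 / 940 = 33.2021 → 33.2.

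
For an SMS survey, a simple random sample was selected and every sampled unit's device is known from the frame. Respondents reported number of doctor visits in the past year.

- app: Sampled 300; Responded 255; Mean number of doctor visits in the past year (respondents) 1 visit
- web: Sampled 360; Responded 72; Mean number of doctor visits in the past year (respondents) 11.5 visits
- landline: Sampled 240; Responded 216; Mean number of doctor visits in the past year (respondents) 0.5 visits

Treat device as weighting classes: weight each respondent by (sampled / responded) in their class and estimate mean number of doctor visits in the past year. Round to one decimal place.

Response rates by class: app 255/300 = 85%, web 72/360 = 20%, landline 216/240 = 90%.
Weighting each respondent by the inverse class response rate inflates each class back to its sampled size, so the class weight is n_sampled:
  app: 300 × 1 = 300
  web: 360 × 11.5 = 4140
  landline: 240 × 0.5 = 120
Adjusted estimate = 4560 / 900 = 5.06667 → 5.1.

5.1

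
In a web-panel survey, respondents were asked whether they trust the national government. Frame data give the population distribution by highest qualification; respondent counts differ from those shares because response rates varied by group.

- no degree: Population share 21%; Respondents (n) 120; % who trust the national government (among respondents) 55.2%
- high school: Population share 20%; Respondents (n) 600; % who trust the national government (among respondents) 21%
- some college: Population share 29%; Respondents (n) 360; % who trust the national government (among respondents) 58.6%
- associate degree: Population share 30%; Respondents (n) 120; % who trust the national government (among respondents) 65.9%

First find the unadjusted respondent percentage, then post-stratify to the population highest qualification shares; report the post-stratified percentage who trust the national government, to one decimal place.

Without adjustment, the pooled respondent share is:
  (120/1200)×55.2 + (600/1200)×21 + (360/1200)×58.6 + (120/1200)×65.9 = 40.19%
Reweighting by population highest qualification shares:
  0.21×55.2 + 0.2×21 + 0.29×58.6 + 0.3×65.9 = 52.556%

52.6%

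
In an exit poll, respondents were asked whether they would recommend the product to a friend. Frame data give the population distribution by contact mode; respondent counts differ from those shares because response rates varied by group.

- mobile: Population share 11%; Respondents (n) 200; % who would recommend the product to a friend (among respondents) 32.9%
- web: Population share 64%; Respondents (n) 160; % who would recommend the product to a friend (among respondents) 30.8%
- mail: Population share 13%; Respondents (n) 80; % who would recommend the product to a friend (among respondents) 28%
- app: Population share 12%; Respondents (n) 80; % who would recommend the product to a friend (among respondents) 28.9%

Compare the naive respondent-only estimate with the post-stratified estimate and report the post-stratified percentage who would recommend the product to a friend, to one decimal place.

30.4%

Unadjusted (pooled respondent) estimate weights by respondent counts:
  (200/520)×32.9 + (160/520)×30.8 + (80/520)×28 + (80/520)×28.9 = 30.8846%
Post-stratifying to population shares instead:
  0.11×32.9 + 0.64×30.8 + 0.13×28 + 0.12×28.9 = 30.439%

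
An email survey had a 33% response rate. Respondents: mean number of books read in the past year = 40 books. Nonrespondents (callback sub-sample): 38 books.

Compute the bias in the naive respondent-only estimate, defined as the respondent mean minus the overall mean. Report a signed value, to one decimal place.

Nonresponse fraction = 1 − 0.33 = 0.67.
Bias = (nonresponse fraction) × (respondent mean − nonrespondent mean)
     = 0.67 × (40 − 38) = 0.67 × 2 = 1.34.

+1.3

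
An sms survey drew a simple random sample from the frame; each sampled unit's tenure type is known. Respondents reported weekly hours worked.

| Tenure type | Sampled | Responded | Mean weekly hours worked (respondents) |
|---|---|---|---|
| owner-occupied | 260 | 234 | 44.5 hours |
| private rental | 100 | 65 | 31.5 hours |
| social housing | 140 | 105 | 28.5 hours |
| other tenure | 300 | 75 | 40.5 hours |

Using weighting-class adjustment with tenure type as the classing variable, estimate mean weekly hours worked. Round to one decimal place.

Response rates by class: owner-occupied 234/260 = 90%, private rental 65/100 = 65%, social housing 105/140 = 75%, other tenure 75/300 = 25%.
Inverse-response-rate weighting restores each class to its sampled count, so class totals weight by n_sampled:
  owner-occupied: 260 × 44.5 = 11,570
  private rental: 100 × 31.5 = 3150
  social housing: 140 × 28.5 = 3990
  other tenure: 300 × 40.5 = 12,150
Adjusted estimate = 30,860 / 800 = 38.575 → 38.6.

38.6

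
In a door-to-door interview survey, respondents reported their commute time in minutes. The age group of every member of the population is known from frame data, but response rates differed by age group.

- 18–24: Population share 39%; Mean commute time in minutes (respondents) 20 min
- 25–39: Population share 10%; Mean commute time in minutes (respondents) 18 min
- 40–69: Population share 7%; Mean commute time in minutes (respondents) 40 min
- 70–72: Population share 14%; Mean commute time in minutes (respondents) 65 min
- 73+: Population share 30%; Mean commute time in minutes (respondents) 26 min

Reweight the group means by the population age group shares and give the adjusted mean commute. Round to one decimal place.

Reweight to the known age group distribution:
  18–24: 0.39 × 20 = 7.8
  25–39: 0.1 × 18 = 1.8
  40–69: 0.07 × 40 = 2.8
  70–72: 0.14 × 65 = 9.1
  73+: 0.3 × 26 = 7.8
Post-stratified estimate = 29.3 → 29.3.

29.3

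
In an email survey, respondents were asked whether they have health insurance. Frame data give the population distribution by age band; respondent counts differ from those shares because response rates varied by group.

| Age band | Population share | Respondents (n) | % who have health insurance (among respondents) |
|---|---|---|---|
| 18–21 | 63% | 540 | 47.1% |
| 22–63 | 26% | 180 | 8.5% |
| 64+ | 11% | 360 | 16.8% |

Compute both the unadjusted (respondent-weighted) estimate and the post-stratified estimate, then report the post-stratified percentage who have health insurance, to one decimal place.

Naive respondent-only estimate (weights = respondent counts):
  (540/1080)×47.1 + (180/1080)×8.5 + (360/1080)×16.8 = 30.5667%
Reweighting by population age band shares:
  0.63×47.1 + 0.26×8.5 + 0.11×16.8 = 33.731%

33.7%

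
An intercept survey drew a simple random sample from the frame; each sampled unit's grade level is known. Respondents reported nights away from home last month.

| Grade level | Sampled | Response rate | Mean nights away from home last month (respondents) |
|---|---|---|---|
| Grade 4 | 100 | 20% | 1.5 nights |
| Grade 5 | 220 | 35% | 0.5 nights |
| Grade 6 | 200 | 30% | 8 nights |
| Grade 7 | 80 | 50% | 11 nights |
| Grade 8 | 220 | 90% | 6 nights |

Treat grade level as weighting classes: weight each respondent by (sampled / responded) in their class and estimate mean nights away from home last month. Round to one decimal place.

Inverse-response-rate weighting restores each class to its sampled count, so class totals weight by n_sampled:
  Grade 4: 100 × 1.5 = 150
  Grade 5: 220 × 0.5 = 110
  Grade 6: 200 × 8 = 1600
  Grade 7: 80 × 11 = 880
  Grade 8: 220 × 6 = 1320
Adjusted estimate = 4060 / 820 = 4.95122 → 5.0.

5.0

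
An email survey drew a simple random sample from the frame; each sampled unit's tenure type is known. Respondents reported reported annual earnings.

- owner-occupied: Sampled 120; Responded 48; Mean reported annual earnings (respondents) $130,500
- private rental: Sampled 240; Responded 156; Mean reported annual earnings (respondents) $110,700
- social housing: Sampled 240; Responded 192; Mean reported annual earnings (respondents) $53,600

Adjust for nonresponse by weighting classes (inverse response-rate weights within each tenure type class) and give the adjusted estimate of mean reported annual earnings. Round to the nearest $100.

Response rates by class: owner-occupied 48/120 = 40%, private rental 156/240 = 65%, social housing 192/240 = 80%.
Inverse-response-rate weighting restores each class to its sampled count, so class totals weight by n_sampled:
  owner-occupied: 120 × 130,500 = 15,660,000
  private rental: 240 × 110,700 = 26,568,000
  social housing: 240 × 53,600 = 12,864,000
Adjusted estimate = 55,092,000 / 600 = 91,820 → $91,800.

$91,800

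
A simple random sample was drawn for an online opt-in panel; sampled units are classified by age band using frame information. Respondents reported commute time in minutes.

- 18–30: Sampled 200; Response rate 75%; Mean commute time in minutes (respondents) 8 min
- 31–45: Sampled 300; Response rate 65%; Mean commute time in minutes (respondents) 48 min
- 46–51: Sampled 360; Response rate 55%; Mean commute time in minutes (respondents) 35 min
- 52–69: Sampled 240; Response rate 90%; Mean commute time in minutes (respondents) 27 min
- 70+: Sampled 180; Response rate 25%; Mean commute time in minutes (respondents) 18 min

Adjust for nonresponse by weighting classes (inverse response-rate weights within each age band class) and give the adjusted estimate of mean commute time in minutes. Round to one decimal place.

29.9

Inverse-response-rate weighting restores each class to its sampled count, so class totals weight by n_sampled:
  18–30: 200 × 8 = 1600
  31–45: 300 × 48 = 14,400
  46–51: 360 × 35 = 12,600
  52–69: 240 × 27 = 6480
  70+: 180 × 18 = 3240
Adjusted estimate = 38,320 / 1,280 = 29.9375 → 29.9.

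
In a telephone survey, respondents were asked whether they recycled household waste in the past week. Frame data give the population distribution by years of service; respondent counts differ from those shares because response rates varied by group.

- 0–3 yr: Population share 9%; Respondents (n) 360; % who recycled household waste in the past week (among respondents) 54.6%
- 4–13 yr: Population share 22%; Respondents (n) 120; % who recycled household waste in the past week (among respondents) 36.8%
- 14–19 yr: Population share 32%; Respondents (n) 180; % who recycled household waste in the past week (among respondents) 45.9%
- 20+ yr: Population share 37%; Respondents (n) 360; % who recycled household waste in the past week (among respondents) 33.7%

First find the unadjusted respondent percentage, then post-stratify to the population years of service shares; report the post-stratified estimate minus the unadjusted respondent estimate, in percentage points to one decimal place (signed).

-3.4 percentage points

Unadjusted (pooled respondent) estimate weights by respondent counts:
  (360/1020)×54.6 + (120/1020)×36.8 + (180/1020)×45.9 + (360/1020)×33.7 = 43.5941%
Post-stratified estimate weights by population shares:
  0.09×54.6 + 0.22×36.8 + 0.32×45.9 + 0.37×33.7 = 40.167%
Difference = 40.167 − 43.5941 = -3.4271 pp.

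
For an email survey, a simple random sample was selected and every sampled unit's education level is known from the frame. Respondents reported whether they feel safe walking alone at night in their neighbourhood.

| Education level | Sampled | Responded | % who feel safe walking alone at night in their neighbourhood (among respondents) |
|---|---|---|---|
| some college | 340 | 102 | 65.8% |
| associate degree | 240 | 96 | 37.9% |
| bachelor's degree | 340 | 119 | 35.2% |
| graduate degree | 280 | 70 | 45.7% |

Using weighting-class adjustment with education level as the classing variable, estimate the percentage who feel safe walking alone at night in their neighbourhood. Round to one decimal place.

Class response rates: some college 102/340 = 30%, associate degree 96/240 = 40%, bachelor's degree 119/340 = 35%, graduate degree 70/280 = 25%.
With weight = n_sampled/n_responded per class, the weighted class total is n_sampled:
  some college: 340 × 65.8 = 22,372
  associate degree: 240 × 37.9 = 9096
  bachelor's degree: 340 × 35.2 = 11968
  graduate degree: 280 × 45.7 = 12,796
Adjusted estimate = 56,232 / 1,200 = 46.86 → 46.9%.

46.9%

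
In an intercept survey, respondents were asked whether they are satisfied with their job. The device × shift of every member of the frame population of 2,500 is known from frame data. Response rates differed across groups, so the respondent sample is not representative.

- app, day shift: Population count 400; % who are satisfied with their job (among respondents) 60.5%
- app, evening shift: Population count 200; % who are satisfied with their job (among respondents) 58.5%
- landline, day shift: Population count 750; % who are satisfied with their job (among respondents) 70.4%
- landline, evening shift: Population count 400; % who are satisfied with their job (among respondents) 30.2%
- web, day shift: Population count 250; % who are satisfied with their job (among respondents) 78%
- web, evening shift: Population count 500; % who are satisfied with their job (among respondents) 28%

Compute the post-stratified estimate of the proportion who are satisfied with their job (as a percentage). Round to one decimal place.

Post-stratification weights by population share, not respondent share:
  app, day shift: (400/2,500) × 60.5 = 9.68
  app, evening shift: (200/2,500) × 58.5 = 4.68
  landline, day shift: (750/2,500) × 70.4 = 21.12
  landline, evening shift: (400/2,500) × 30.2 = 4.832
  web, day shift: (250/2,500) × 78 = 7.8
  web, evening shift: (500/2,500) × 28 = 5.6
Post-stratified estimate = 53.712 → 53.7%.

53.7%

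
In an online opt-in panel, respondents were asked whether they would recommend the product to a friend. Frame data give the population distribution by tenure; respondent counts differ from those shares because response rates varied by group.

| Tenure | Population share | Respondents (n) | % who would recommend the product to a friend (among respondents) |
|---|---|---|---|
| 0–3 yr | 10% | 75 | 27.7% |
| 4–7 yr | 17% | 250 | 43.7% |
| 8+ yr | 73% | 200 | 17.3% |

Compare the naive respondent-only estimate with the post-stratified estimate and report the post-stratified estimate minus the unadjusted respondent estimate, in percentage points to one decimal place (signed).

-8.5 percentage points

Naive respondent-only estimate (weights = respondent counts):
  (75/525)×27.7 + (250/525)×43.7 + (200/525)×17.3 = 31.3571%
Post-stratifying to population shares instead:
  0.1×27.7 + 0.17×43.7 + 0.73×17.3 = 22.828%
Difference = 22.828 − 31.3571 = -8.5291 pp.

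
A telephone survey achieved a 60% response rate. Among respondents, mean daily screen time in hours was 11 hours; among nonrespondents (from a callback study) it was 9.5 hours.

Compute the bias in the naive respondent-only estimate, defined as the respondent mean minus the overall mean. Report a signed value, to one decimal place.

Nonresponse fraction = 1 − 0.6 = 0.4.
Bias = (nonresponse fraction) × (respondent mean − nonrespondent mean)
     = 0.4 × (11 − 9.5) = 0.4 × 1.5 = 0.6.

+0.6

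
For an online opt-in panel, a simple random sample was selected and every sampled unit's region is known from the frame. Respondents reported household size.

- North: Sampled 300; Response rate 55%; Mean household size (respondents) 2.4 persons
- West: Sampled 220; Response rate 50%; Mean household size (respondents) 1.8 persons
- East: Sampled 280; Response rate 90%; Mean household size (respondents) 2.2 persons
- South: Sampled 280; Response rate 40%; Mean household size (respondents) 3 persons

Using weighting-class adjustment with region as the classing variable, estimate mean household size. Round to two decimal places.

2.38

Weighting each respondent by the inverse class response rate inflates each class back to its sampled size, so the class weight is n_sampled:
  North: 300 × 2.4 = 720
  West: 220 × 1.8 = 396
  East: 280 × 2.2 = 616
  South: 280 × 3 = 840
Adjusted estimate = 2572 / 1,080 = 2.38148 → 2.38.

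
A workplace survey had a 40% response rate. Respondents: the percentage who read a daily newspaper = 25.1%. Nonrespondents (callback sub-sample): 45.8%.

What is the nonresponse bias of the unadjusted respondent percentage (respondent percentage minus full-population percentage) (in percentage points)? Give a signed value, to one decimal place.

Nonresponse fraction = 1 − 0.4 = 0.6.
Bias = (nonresponse fraction) × (respondent percentage − nonrespondent percentage)
     = 0.6 × (25.1 − 45.8) = 0.6 × -20.7 = -12.42.

-12.4 percentage points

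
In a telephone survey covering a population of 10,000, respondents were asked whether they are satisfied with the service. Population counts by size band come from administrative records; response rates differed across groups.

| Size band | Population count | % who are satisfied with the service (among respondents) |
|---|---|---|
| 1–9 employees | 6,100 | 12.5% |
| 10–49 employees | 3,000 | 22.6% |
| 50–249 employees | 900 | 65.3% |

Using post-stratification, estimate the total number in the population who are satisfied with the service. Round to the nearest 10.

Each cell contributes its population count × the respondent rate:
  1–9 employees: 6,100 × 12.5% = 762.5
  10–49 employees: 3,000 × 22.6% = 678
  50–249 employees: 900 × 65.3% = 587.7
Estimated total = 2028.2 → 2,030.

2,030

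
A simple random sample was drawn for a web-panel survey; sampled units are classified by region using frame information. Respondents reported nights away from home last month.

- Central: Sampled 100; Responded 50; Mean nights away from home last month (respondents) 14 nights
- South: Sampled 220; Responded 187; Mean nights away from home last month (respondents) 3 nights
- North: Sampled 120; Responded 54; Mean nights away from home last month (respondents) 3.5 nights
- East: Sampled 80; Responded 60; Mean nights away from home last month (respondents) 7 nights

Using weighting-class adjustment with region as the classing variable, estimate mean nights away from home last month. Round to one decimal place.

5.8

Response rates by class: Central 50/100 = 50%, South 187/220 = 85%, North 54/120 = 45%, East 60/80 = 75%.
Inverse-response-rate weighting restores each class to its sampled count, so class totals weight by n_sampled:
  Central: 100 × 14 = 1400
  South: 220 × 3 = 660
  North: 120 × 3.5 = 420
  East: 80 × 7 = 560
Adjusted estimate = 3040 / 520 = 5.84615 → 5.8.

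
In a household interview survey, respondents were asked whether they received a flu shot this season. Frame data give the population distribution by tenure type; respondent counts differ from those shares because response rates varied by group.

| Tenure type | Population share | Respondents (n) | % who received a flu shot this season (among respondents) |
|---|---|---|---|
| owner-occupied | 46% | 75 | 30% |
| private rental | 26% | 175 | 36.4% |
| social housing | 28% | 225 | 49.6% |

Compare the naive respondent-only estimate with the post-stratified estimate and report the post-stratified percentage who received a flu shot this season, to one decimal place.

Unadjusted (pooled respondent) estimate weights by respondent counts:
  (75/475)×30 + (175/475)×36.4 + (225/475)×49.6 = 41.6421%
Reweighting by population tenure type shares:
  0.46×30 + 0.26×36.4 + 0.28×49.6 = 37.152%

37.2%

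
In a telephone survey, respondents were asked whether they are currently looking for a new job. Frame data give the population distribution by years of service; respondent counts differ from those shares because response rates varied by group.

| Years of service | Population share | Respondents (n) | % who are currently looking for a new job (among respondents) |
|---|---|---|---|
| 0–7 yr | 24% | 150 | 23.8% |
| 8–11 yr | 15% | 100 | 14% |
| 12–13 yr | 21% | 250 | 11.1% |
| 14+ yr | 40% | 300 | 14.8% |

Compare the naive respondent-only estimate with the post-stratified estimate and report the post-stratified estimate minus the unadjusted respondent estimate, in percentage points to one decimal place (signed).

+0.8 percentage points

Unadjusted (pooled respondent) estimate weights by respondent counts:
  (150/800)×23.8 + (100/800)×14 + (250/800)×11.1 + (300/800)×14.8 = 15.2312%
Post-stratified estimate weights by population shares:
  0.24×23.8 + 0.15×14 + 0.21×11.1 + 0.4×14.8 = 16.063%
Difference = 16.063 − 15.2312 = 0.8318 pp.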